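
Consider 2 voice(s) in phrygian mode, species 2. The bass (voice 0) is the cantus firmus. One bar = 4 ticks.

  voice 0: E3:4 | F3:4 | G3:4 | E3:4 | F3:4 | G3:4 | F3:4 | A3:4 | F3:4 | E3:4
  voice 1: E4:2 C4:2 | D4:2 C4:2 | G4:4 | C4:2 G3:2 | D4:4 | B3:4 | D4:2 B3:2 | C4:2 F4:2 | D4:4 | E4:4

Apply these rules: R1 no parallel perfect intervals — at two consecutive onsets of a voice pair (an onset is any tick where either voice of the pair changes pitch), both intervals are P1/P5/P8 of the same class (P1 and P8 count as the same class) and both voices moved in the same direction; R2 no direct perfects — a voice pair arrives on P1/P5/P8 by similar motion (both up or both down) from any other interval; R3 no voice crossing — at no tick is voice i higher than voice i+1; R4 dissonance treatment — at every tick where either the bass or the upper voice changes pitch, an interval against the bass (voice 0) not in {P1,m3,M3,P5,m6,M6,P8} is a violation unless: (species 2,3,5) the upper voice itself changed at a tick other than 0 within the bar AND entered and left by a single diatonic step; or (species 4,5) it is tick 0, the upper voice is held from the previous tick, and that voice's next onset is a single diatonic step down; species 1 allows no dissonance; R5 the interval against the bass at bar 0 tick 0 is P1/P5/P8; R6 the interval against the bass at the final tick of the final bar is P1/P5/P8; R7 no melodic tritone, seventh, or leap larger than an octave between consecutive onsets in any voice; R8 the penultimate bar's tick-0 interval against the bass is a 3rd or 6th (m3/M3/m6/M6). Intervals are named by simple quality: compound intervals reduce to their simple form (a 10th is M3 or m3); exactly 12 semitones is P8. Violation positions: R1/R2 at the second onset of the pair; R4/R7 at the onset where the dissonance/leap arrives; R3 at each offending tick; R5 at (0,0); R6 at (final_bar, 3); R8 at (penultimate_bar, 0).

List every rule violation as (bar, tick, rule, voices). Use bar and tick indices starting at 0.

(2, 0, R2, (0, 1))
(6, 2, R4, (0, 1))

bar 0: v0=E3 v1=E4 downbeat P8
bar 1: v0=F3 v1=D4 downbeat M6
bar 2: v0=G3 v1=G4 downbeat P8
bar 3: v0=E3 v1=C4 downbeat m6
bar 4: v0=F3 v1=D4 downbeat M6
bar 5: v0=G3 v1=B3 downbeat M3
bar 6: v0=F3 v1=D4 downbeat M6
bar 7: v0=A3 v1=C4 downbeat m3
bar 8: v0=F3 v1=D4 downbeat M6
bar 9: v0=E3 v1=E4 downbeat P8
  -> R2 @ bar 2 tick 0 v(0, 1): F3/C4 P5 -> G3/G4 P8 similar
  -> R4 @ bar 6 tick 2 v(0, 1): F3/B3 TT untreated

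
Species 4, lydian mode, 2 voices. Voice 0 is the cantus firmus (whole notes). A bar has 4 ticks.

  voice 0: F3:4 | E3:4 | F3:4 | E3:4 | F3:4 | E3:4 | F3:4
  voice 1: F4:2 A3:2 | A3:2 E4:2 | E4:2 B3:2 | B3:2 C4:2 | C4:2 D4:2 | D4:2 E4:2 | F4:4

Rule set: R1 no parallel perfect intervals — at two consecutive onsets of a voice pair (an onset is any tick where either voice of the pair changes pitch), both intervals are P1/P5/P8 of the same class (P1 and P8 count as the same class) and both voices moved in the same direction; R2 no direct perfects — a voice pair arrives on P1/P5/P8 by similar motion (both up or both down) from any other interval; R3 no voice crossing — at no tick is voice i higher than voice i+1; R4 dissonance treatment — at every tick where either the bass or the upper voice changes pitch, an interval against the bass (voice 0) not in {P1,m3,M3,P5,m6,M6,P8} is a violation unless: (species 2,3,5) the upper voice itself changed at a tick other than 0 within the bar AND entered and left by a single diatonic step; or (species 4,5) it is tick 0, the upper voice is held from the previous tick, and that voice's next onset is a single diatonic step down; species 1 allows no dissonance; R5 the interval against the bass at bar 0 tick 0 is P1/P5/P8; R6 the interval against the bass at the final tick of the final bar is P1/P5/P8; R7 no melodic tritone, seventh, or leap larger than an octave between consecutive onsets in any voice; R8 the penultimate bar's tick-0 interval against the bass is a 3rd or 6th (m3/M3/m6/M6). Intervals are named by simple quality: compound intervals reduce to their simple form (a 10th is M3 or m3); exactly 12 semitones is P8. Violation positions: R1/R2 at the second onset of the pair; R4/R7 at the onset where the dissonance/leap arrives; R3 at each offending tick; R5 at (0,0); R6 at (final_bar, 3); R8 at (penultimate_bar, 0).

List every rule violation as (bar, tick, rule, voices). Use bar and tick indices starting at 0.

bar 0: v0=F3 v1=F4 downbeat P8
bar 1: v0=E3 v1=A3 downbeat P4
bar 2: v0=F3 v1=E4 downbeat M7
bar 3: v0=E3 v1=B3 downbeat P5
bar 4: v0=F3 v1=C4 downbeat P5
bar 5: v0=E3 v1=D4 downbeat m7
bar 6: v0=F3 v1=F4 downbeat P8
  -> R4 @ bar 1 tick 0 v(0, 1): E3/A3 P4 untreated
  -> R4 @ bar 2 tick 0 v(0, 1): F3/E4 M7 untreated
  -> R4 @ bar 2 tick 2 v(0, 1): F3/B3 TT untreated
  -> R4 @ bar 5 tick 0 v(0, 1): E3/D4 m7 untreated
  -> R8 @ bar 5 tick 0 v(0, 1): penult m7 not 3rd/6th
  -> R1 @ bar 6 tick 0 v(0, 1): E3/E4 P8 -> F3/F4 P8 similar

(1, 0, R4, (0, 1))
(2, 0, R4, (0, 1))
(2, 2, R4, (0, 1))
(5, 0, R4, (0, 1))
(5, 0, R8, (0, 1))
(6, 0, R1, (0, 1))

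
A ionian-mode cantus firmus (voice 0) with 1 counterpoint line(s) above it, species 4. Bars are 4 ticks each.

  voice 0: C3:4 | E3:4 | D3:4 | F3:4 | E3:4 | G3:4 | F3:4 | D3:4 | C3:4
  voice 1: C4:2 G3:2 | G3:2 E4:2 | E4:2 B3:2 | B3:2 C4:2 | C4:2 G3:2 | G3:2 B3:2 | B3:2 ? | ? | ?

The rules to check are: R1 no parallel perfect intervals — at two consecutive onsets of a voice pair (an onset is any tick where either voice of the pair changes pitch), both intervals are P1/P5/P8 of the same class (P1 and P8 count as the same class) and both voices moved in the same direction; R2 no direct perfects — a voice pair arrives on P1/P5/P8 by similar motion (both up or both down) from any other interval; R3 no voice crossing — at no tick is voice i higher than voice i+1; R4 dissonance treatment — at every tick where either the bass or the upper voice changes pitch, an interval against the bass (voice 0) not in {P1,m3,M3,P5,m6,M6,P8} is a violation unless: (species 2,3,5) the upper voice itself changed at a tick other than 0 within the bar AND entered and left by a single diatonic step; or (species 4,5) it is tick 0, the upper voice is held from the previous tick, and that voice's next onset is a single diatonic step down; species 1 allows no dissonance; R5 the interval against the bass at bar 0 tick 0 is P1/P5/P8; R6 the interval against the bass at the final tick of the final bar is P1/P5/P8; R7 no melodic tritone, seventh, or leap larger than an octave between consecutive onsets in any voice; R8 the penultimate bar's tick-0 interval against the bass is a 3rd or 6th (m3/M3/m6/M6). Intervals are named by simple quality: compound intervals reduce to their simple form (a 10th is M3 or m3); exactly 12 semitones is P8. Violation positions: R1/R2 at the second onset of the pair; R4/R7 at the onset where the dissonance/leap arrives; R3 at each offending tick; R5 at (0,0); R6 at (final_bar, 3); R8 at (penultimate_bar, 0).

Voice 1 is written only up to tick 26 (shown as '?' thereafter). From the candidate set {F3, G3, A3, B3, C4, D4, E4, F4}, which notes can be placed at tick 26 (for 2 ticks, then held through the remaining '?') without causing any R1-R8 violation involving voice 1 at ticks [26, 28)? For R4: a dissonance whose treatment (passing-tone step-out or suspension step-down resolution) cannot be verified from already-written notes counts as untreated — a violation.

F3: violates R7
G3: violates R4
A3: legal
B3: legal
C4: legal
D4: legal
E4: violates R4
F4: violates R7

{A3, B3, C4, D4}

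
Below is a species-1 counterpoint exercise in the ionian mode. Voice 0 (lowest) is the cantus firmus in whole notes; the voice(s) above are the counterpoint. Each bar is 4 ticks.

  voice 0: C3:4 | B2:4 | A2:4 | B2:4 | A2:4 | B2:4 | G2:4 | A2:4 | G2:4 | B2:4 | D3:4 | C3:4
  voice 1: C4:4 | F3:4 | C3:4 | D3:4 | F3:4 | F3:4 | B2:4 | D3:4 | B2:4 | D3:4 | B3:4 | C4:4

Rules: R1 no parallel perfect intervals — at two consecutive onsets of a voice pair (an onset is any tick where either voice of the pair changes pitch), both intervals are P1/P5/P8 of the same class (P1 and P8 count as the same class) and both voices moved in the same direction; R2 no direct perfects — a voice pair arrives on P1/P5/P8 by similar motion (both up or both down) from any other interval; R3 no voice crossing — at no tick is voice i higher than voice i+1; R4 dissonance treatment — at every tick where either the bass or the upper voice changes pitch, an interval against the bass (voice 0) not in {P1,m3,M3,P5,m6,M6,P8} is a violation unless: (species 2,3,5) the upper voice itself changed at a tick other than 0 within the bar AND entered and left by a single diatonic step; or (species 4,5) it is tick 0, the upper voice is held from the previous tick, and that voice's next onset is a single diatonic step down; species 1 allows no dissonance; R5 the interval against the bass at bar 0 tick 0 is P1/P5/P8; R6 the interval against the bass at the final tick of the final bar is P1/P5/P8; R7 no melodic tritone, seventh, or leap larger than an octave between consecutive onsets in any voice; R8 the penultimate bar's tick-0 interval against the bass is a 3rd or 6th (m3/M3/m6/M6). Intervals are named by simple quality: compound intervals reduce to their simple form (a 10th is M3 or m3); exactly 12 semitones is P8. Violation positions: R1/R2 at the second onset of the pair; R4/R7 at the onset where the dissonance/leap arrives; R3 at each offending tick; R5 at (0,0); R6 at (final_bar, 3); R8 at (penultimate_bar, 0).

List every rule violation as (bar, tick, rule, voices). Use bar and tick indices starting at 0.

(1, 0, R4, (0, 1))
(5, 0, R4, (0, 1))
(6, 0, R7, (1,))
(7, 0, R4, (0, 1))

bar 0: v0=C3 v1=C4 downbeat P8
bar 1: v0=B2 v1=F3 downbeat TT
bar 2: v0=A2 v1=C3 downbeat m3
bar 3: v0=B2 v1=D3 downbeat m3
bar 4: v0=A2 v1=F3 downbeat m6
bar 5: v0=B2 v1=F3 downbeat TT
bar 6: v0=G2 v1=B2 downbeat M3
bar 7: v0=A2 v1=D3 downbeat P4
bar 8: v0=G2 v1=B2 downbeat M3
bar 9: v0=B2 v1=D3 downbeat m3
bar 10: v0=D3 v1=B3 downbeat M6
bar 11: v0=C3 v1=C4 downbeat P8
  -> R4 @ bar 1 tick 0 v(0, 1): B2/F3 TT untreated
  -> R4 @ bar 5 tick 0 v(0, 1): B2/F3 TT untreated
  -> R7 @ bar 6 tick 0 v(1,): F3->B2 leap 6st
  -> R4 @ bar 7 tick 0 v(0, 1): A2/D3 P4 untreated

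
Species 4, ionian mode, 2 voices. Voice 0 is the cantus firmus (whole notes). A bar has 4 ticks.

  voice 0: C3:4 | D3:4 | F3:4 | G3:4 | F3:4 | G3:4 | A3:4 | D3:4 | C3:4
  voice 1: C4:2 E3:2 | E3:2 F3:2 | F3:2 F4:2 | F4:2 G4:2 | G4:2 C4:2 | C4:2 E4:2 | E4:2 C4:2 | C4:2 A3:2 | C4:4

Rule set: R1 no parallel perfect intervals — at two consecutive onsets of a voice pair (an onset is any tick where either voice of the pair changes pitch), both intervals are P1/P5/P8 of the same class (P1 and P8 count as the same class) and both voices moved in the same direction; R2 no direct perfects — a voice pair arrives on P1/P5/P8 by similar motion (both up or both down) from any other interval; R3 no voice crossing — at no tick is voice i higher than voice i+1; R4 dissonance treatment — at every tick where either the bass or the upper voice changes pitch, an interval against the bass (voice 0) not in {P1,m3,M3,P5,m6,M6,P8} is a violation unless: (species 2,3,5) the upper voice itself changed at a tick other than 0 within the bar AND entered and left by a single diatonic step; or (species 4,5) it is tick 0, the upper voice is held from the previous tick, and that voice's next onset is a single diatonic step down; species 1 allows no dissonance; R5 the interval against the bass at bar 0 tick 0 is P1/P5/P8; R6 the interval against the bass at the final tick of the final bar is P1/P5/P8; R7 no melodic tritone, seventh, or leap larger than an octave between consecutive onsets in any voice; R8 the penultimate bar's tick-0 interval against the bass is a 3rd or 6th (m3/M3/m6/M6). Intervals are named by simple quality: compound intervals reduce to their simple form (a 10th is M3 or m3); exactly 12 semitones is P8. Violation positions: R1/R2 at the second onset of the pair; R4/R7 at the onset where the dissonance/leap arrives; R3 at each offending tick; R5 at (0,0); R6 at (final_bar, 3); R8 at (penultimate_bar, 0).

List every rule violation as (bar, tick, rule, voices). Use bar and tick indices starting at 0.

(1, 0, R4, (0, 1))
(3, 0, R4, (0, 1))
(4, 0, R4, (0, 1))
(5, 0, R4, (0, 1))
(7, 0, R4, (0, 1))
(7, 0, R8, (0, 1))

bar 0: v0=C3 v1=C4 downbeat P8
bar 1: v0=D3 v1=E3 downbeat M2
bar 2: v0=F3 v1=F3 downbeat P1
bar 3: v0=G3 v1=F4 downbeat m7
bar 4: v0=F3 v1=G4 downbeat M2
bar 5: v0=G3 v1=C4 downbeat P4
bar 6: v0=A3 v1=E4 downbeat P5
bar 7: v0=D3 v1=C4 downbeat m7
bar 8: v0=C3 v1=C4 downbeat P8
  -> R4 @ bar 1 tick 0 v(0, 1): D3/E3 M2 untreated
  -> R4 @ bar 3 tick 0 v(0, 1): G3/F4 m7 untreated
  -> R4 @ bar 4 tick 0 v(0, 1): F3/G4 M2 untreated
  -> R4 @ bar 5 tick 0 v(0, 1): G3/C4 P4 untreated
  -> R4 @ bar 7 tick 0 v(0, 1): D3/C4 m7 untreated
  -> R8 @ bar 7 tick 0 v(0, 1): penult m7 not 3rd/6th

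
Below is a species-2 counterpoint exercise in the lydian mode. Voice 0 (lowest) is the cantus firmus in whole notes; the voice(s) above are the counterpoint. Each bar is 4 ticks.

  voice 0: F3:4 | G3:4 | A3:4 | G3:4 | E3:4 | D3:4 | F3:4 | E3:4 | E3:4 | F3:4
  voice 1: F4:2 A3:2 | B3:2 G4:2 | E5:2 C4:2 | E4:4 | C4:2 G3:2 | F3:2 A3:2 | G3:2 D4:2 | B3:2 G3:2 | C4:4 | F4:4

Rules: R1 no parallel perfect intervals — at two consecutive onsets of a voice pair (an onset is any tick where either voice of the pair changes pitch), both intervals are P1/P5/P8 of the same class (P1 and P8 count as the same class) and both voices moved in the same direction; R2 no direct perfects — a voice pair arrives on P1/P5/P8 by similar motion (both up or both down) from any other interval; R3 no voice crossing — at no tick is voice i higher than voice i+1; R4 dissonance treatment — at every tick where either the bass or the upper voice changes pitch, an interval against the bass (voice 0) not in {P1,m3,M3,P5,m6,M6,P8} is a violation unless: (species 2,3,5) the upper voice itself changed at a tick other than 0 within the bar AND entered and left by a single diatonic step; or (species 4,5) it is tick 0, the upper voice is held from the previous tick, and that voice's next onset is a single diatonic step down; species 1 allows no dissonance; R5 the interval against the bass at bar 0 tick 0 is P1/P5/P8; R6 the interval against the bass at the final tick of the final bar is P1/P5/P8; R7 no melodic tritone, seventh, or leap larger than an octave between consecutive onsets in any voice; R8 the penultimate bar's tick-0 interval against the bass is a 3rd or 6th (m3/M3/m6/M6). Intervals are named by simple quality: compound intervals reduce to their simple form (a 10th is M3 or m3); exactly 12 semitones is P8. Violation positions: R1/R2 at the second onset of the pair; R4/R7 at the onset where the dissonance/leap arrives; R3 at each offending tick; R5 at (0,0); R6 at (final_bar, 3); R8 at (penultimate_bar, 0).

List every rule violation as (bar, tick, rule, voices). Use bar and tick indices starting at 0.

(2, 0, R2, (0, 1))
(2, 2, R7, (1,))
(6, 0, R4, (0, 1))
(7, 0, R2, (0, 1))
(9, 0, R2, (0, 1))

bar 0: v0=F3 v1=F4 downbeat P8
bar 1: v0=G3 v1=B3 downbeat M3
bar 2: v0=A3 v1=E5 downbeat P5
bar 3: v0=G3 v1=E4 downbeat M6
bar 4: v0=E3 v1=C4 downbeat m6
bar 5: v0=D3 v1=F3 downbeat m3
bar 6: v0=F3 v1=G3 downbeat M2
bar 7: v0=E3 v1=B3 downbeat P5
bar 8: v0=E3 v1=C4 downbeat m6
bar 9: v0=F3 v1=F4 downbeat P8
  -> R2 @ bar 2 tick 0 v(0, 1): G3/G4 P8 -> A3/E5 P5 similar
  -> R7 @ bar 2 tick 2 v(1,): E5->C4 leap 16st
  -> R4 @ bar 6 tick 0 v(0, 1): F3/G3 M2 untreated
  -> R2 @ bar 7 tick 0 v(0, 1): F3/D4 M6 -> E3/B3 P5 similar
  -> R2 @ bar 9 tick 0 v(0, 1): E3/C4 m6 -> F3/F4 P8 similar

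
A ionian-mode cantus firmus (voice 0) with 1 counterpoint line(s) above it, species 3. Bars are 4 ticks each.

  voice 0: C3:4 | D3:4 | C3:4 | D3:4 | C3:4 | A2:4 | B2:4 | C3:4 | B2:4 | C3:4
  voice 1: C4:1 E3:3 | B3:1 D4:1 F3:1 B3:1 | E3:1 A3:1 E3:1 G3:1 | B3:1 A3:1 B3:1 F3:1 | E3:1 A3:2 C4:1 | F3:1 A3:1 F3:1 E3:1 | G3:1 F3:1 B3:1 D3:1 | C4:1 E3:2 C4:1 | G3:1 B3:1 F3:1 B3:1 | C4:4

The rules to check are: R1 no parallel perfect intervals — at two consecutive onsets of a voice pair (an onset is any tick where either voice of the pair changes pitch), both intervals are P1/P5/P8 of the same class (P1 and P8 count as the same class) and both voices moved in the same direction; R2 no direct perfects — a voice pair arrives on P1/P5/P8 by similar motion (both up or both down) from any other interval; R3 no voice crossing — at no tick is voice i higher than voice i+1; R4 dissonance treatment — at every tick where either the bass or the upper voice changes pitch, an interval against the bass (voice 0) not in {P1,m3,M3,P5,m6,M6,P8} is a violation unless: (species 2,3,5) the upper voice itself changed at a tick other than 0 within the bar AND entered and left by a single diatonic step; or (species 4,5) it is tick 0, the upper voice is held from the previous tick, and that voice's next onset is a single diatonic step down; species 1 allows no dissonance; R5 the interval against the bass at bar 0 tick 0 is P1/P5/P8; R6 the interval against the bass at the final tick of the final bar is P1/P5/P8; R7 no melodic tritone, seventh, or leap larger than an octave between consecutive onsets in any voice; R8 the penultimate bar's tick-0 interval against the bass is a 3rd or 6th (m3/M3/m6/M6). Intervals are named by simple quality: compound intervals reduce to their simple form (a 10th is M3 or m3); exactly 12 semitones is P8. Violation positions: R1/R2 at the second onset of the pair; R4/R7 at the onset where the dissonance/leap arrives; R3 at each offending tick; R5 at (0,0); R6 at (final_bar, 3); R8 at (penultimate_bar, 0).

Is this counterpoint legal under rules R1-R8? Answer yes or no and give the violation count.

bar 0: v0=C3 v1=C4 (P8)
bar 1: v0=D3 v1=B3 (M6)
bar 2: v0=C3 v1=E3 (M3)
bar 3: v0=D3 v1=B3 (M6)
bar 4: v0=C3 v1=E3 (M3)
bar 5: v0=A2 v1=F3 (m6)
bar 6: v0=B2 v1=G3 (m6)
bar 7: v0=C3 v1=C4 (P8)
bar 8: v0=B2 v1=G3 (m6)
bar 9: v0=C3 v1=C4 (P8)
  R7 @ bar1.3: F3->B3 leap 6st
  R7 @ bar3.3: B3->F3 leap 6st
  R4 @ bar6.1: B2/F3 TT untreated
  R7 @ bar6.2: F3->B3 leap 6st
  R2 @ bar7.0: B2/D3 m3 -> C3/C4 P8 similar
  R7 @ bar7.0: D3->C4 leap 10st
  R4 @ bar8.2: B2/F3 TT untreated
  R7 @ bar8.2: B3->F3 leap 6st
  R7 @ bar8.3: F3->B3 leap 6st
  R1 @ bar9.0: B2/B3 P8 -> C3/C4 P8 similar

No (10 violations)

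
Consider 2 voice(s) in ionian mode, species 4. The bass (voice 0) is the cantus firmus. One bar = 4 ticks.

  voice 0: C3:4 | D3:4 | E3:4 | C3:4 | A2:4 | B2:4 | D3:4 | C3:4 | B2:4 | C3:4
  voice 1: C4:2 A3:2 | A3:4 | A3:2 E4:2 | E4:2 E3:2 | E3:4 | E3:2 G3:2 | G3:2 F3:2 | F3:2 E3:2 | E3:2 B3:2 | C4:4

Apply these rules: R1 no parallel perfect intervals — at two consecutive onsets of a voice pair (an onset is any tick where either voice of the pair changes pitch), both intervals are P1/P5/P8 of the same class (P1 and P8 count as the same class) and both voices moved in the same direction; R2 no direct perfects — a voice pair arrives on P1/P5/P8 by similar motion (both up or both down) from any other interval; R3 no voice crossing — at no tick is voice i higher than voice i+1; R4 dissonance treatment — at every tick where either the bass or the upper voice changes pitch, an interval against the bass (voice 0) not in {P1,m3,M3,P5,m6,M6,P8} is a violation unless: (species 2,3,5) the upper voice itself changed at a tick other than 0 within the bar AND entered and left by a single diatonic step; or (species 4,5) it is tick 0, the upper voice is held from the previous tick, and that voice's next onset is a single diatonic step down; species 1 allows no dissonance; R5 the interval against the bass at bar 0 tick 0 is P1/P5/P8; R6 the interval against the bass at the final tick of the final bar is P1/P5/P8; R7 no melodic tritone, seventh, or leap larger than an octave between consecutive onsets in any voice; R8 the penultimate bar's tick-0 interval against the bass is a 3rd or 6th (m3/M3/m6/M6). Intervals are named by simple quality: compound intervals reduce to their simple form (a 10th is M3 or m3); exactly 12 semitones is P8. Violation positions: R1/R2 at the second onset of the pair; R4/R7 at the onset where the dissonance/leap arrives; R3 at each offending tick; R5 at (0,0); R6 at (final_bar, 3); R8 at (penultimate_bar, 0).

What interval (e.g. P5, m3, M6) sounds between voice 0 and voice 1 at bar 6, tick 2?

voice 0=D3 voice 1=F3 -> m3

m3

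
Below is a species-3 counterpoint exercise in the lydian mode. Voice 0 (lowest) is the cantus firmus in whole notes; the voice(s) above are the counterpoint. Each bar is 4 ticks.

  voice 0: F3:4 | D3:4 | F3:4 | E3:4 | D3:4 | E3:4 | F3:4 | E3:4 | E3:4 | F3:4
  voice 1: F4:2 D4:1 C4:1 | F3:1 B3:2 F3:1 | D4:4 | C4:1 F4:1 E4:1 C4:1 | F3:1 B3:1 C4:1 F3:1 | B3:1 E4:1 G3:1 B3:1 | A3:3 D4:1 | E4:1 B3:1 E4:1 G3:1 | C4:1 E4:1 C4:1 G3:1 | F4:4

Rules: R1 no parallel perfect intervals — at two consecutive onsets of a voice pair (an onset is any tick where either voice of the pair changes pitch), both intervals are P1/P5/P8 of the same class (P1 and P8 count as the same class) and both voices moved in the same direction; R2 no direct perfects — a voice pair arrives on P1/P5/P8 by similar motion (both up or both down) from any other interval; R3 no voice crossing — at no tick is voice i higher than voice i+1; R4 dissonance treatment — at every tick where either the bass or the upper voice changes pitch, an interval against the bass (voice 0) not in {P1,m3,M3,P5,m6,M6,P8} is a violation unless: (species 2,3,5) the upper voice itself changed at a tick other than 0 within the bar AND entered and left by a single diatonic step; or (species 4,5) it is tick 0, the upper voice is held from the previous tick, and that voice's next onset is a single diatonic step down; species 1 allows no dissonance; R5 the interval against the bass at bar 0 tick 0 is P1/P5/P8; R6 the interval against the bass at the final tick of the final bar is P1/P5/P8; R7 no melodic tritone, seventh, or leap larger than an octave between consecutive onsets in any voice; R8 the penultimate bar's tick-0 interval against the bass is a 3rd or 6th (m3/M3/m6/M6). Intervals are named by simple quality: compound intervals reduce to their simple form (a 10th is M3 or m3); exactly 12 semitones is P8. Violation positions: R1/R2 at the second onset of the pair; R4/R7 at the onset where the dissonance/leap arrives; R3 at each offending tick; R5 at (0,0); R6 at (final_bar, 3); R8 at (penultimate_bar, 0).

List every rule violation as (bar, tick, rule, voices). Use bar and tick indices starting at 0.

(1, 1, R7, (1,))
(1, 3, R7, (1,))
(3, 1, R4, (0, 1))
(4, 1, R7, (1,))
(4, 2, R4, (0, 1))
(5, 0, R2, (0, 1))
(5, 0, R7, (1,))
(9, 0, R2, (0, 1))
(9, 0, R7, (1,))

bar 0: v0=F3 v1=F4 downbeat P8
bar 1: v0=D3 v1=F3 downbeat m3
bar 2: v0=F3 v1=D4 downbeat M6
bar 3: v0=E3 v1=C4 downbeat m6
bar 4: v0=D3 v1=F3 downbeat m3
bar 5: v0=E3 v1=B3 downbeat P5
bar 6: v0=F3 v1=A3 downbeat M3
bar 7: v0=E3 v1=E4 downbeat P8
bar 8: v0=E3 v1=C4 downbeat m6
bar 9: v0=F3 v1=F4 downbeat P8
  -> R7 @ bar 1 tick 1 v(1,): F3->B3 leap 6st
  -> R7 @ bar 1 tick 3 v(1,): B3->F3 leap 6st
  -> R4 @ bar 3 tick 1 v(0, 1): E3/F4 m2 untreated
  -> R7 @ bar 4 tick 1 v(1,): F3->B3 leap 6st
  -> R4 @ bar 4 tick 2 v(0, 1): D3/C4 m7 untreated
  -> R2 @ bar 5 tick 0 v(0, 1): D3/F3 m3 -> E3/B3 P5 similar
  -> R7 @ bar 5 tick 0 v(1,): F3->B3 leap 6st
  -> R2 @ bar 9 tick 0 v(0, 1): E3/G3 m3 -> F3/F4 P8 similar
  -> R7 @ bar 9 tick 0 v(1,): G3->F4 leap 10st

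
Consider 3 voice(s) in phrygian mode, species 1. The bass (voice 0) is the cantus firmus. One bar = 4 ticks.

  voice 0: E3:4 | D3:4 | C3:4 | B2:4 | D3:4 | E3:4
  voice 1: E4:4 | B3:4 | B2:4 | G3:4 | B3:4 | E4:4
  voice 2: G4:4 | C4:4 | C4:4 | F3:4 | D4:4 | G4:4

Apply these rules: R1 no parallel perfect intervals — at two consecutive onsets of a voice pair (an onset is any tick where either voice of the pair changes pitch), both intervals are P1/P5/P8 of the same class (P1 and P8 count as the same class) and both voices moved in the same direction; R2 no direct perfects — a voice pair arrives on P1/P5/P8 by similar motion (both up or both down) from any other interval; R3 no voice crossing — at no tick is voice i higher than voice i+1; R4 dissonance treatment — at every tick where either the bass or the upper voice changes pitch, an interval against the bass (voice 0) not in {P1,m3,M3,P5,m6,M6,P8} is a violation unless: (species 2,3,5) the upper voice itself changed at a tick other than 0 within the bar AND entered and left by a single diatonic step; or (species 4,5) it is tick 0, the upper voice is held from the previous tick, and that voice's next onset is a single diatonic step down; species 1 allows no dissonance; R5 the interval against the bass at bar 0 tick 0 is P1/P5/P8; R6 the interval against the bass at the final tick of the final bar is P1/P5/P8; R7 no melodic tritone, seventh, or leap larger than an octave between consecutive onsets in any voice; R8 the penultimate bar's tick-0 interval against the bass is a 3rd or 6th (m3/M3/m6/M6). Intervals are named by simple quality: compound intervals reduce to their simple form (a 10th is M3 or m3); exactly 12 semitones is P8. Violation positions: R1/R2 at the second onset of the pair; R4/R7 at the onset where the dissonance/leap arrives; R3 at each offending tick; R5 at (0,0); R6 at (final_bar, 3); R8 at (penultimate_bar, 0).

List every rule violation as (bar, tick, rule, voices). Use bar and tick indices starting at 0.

bar 0: v0=E3 v1=E4 v2=G4 downbeat m3
bar 1: v0=D3 v1=B3 v2=C4 downbeat m7
bar 2: v0=C3 v1=B2 v2=C4 downbeat P8
bar 3: v0=B2 v1=G3 v2=F3 downbeat TT
bar 4: v0=D3 v1=B3 v2=D4 downbeat P8
bar 5: v0=E3 v1=E4 v2=G4 downbeat m3
  -> R5 @ bar 0 tick 0 v(0, 2): opens on m3
  -> R4 @ bar 1 tick 0 v(0, 2): D3/C4 m7 untreated
  -> R3 @ bar 2 tick 0 v(0, 1): C3 above B2
  -> R4 @ bar 2 tick 0 v(0, 1): C3/B2 m2 untreated
  -> R3 @ bar 2 tick 1 v(0, 1): C3 above B2
  -> R3 @ bar 2 tick 2 v(0, 1): C3 above B2
  -> R3 @ bar 2 tick 3 v(0, 1): C3 above B2
  -> R3 @ bar 3 tick 0 v(1, 2): G3 above F3
  -> R4 @ bar 3 tick 0 v(0, 2): B2/F3 TT untreated
  -> R3 @ bar 3 tick 1 v(1, 2): G3 above F3
  -> R3 @ bar 3 tick 2 v(1, 2): G3 above F3
  -> R3 @ bar 3 tick 3 v(1, 2): G3 above F3
  -> R2 @ bar 4 tick 0 v(0, 2): B2/F3 TT -> D3/D4 P8 similar
  -> R8 @ bar 4 tick 0 v(0, 2): penult P8 not 3rd/6th
  -> R2 @ bar 5 tick 0 v(0, 1): D3/B3 M6 -> E3/E4 P8 similar
  -> R6 @ bar 5 tick 3 v(0, 2): closes on m3

(0, 0, R5, (0, 2))
(1, 0, R4, (0, 2))
(2, 0, R3, (0, 1))
(2, 0, R4, (0, 1))
(2, 1, R3, (0, 1))
(2, 2, R3, (0, 1))
(2, 3, R3, (0, 1))
(3, 0, R3, (1, 2))
(3, 0, R4, (0, 2))
(3, 1, R3, (1, 2))
(3, 2, R3, (1, 2))
(3, 3, R3, (1, 2))
(4, 0, R2, (0, 2))
(4, 0, R8, (0, 2))
(5, 0, R2, (0, 1))
(5, 3, R6, (0, 2))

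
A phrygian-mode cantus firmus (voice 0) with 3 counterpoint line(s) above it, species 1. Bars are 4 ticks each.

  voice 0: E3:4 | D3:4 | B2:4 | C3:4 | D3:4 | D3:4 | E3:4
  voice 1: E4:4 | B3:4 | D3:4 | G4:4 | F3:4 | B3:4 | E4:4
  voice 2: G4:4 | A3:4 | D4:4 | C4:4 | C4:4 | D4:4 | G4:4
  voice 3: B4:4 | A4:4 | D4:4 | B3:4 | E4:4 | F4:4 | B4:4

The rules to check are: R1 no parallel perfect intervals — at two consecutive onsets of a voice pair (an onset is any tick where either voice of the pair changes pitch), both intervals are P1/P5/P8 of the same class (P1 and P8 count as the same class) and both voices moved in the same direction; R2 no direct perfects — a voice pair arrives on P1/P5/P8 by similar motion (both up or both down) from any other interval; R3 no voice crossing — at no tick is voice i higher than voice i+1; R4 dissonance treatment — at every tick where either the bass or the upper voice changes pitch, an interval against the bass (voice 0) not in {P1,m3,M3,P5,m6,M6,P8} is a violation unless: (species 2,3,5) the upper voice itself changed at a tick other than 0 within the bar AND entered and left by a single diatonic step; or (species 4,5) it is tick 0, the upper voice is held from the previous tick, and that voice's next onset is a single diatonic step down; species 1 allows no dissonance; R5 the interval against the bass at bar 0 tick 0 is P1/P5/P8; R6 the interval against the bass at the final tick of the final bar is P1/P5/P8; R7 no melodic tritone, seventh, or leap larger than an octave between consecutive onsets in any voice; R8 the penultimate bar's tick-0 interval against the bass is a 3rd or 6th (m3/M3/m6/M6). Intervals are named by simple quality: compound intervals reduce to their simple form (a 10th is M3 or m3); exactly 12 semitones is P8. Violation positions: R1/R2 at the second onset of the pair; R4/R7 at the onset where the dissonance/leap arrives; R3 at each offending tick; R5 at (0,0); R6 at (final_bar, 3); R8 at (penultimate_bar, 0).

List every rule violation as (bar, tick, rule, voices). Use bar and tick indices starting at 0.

bar 0: v0=E3 v1=E4 v2=G4 v3=B4 downbeat P5
bar 1: v0=D3 v1=B3 v2=A3 v3=A4 downbeat P5
bar 2: v0=B2 v1=D3 v2=D4 v3=D4 downbeat m3
bar 3: v0=C3 v1=G4 v2=C4 v3=B3 downbeat M7
bar 4: v0=D3 v1=F3 v2=C4 v3=E4 downbeat M2
bar 5: v0=D3 v1=B3 v2=D4 v3=F4 downbeat m3
bar 6: v0=E3 v1=E4 v2=G4 v3=B4 downbeat P5
  -> R5 @ bar 0 tick 0 v(0, 2): opens on m3
  -> R1 @ bar 1 tick 0 v(0, 3): E3/B4 P5 -> D3/A4 P5 similar
  -> R2 @ bar 1 tick 0 v(0, 2): E3/G4 m3 -> D3/A3 P5 similar
  -> R2 @ bar 1 tick 0 v(2, 3): G4/B4 M3 -> A3/A4 P8 similar
  -> R3 @ bar 1 tick 0 v(1, 2): B3 above A3
  -> R7 @ bar 1 tick 0 v(2,): G4->A3 leap 10st
  -> R3 @ bar 1 tick 1 v(1, 2): B3 above A3
  -> R3 @ bar 1 tick 2 v(1, 2): B3 above A3
  -> R3 @ bar 1 tick 3 v(1, 2): B3 above A3
  -> R2 @ bar 2 tick 0 v(1, 3): B3/A4 m7 -> D3/D4 P8 similar
  -> R2 @ bar 3 tick 0 v(0, 1): B2/D3 m3 -> C3/G4 P5 similar
  -> R3 @ bar 3 tick 0 v(1, 2): G4 above C4
  -> R3 @ bar 3 tick 0 v(2, 3): C4 above B3
  -> R4 @ bar 3 tick 0 v(0, 3): C3/B3 M7 untreated
  -> R7 @ bar 3 tick 0 v(1,): D3->G4 leap 17st
  -> R3 @ bar 3 tick 1 v(1, 2): G4 above C4
  -> R3 @ bar 3 tick 1 v(2, 3): C4 above B3
  -> R3 @ bar 3 tick 2 v(1, 2): G4 above C4
  -> R3 @ bar 3 tick 2 v(2, 3): C4 above B3
  -> R3 @ bar 3 tick 3 v(1, 2): G4 above C4
  -> R3 @ bar 3 tick 3 v(2, 3): C4 above B3
  -> R4 @ bar 4 tick 0 v(0, 2): D3/C4 m7 untreated
  -> R4 @ bar 4 tick 0 v(0, 3): D3/E4 M2 untreated
  -> R7 @ bar 4 tick 0 v(1,): G4->F3 leap 14st
  -> R7 @ bar 5 tick 0 v(1,): F3->B3 leap 6st
  -> R8 @ bar 5 tick 0 v(0, 2): penult P8 not 3rd/6th
  -> R2 @ bar 6 tick 0 v(0, 1): D3/B3 M6 -> E3/E4 P8 similar
  -> R2 @ bar 6 tick 0 v(0, 3): D3/F4 m3 -> E3/B4 P5 similar
  -> R2 @ bar 6 tick 0 v(1, 3): B3/F4 TT -> E4/B4 P5 similar
  -> R7 @ bar 6 tick 0 v(3,): F4->B4 leap 6st
  -> R6 @ bar 6 tick 3 v(0, 2): closes on m3

(0, 0, R5, (0, 2))
(1, 0, R1, (0, 3))
(1, 0, R2, (0, 2))
(1, 0, R2, (2, 3))
(1, 0, R3, (1, 2))
(1, 0, R7, (2,))
(1, 1, R3, (1, 2))
(1, 2, R3, (1, 2))
(1, 3, R3, (1, 2))
(2, 0, R2, (1, 3))
(3, 0, R2, (0, 1))
(3, 0, R3, (1, 2))
(3, 0, R3, (2, 3))
(3, 0, R4, (0, 3))
(3, 0, R7, (1,))
(3, 1, R3, (1, 2))
(3, 1, R3, (2, 3))
(3, 2, R3, (1, 2))
(3, 2, R3, (2, 3))
(3, 3, R3, (1, 2))
(3, 3, R3, (2, 3))
(4, 0, R4, (0, 2))
(4, 0, R4, (0, 3))
(4, 0, R7, (1,))
(5, 0, R7, (1,))
(5, 0, R8, (0, 2))
(6, 0, R2, (0, 1))
(6, 0, R2, (0, 3))
(6, 0, R2, (1, 3))
(6, 0, R7, (3,))
(6, 3, R6, (0, 2))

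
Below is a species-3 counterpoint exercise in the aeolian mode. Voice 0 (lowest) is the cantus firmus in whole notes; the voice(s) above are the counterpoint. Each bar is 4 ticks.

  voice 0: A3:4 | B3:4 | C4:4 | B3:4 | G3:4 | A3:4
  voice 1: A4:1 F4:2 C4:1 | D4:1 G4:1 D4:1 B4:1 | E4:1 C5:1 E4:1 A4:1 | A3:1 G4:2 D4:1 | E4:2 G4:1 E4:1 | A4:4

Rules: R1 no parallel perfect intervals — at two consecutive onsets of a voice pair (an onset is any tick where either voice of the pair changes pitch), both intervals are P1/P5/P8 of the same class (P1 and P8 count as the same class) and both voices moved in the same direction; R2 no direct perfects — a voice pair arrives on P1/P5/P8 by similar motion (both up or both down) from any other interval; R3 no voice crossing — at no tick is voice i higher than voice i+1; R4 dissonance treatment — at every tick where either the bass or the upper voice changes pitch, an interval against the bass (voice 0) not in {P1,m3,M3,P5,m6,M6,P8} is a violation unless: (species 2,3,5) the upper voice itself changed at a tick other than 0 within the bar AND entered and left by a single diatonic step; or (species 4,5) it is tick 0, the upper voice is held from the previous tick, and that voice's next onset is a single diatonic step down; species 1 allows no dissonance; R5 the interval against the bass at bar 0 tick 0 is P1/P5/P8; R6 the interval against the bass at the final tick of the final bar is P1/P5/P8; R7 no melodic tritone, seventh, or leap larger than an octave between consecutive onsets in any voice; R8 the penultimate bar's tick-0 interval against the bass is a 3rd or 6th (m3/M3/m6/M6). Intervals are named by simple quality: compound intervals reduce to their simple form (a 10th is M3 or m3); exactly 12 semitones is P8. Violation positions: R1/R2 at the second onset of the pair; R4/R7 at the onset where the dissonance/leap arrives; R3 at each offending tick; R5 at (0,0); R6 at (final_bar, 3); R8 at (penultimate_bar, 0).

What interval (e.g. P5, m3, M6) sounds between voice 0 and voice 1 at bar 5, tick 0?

voice 0=A3 voice 1=A4 -> P8

P8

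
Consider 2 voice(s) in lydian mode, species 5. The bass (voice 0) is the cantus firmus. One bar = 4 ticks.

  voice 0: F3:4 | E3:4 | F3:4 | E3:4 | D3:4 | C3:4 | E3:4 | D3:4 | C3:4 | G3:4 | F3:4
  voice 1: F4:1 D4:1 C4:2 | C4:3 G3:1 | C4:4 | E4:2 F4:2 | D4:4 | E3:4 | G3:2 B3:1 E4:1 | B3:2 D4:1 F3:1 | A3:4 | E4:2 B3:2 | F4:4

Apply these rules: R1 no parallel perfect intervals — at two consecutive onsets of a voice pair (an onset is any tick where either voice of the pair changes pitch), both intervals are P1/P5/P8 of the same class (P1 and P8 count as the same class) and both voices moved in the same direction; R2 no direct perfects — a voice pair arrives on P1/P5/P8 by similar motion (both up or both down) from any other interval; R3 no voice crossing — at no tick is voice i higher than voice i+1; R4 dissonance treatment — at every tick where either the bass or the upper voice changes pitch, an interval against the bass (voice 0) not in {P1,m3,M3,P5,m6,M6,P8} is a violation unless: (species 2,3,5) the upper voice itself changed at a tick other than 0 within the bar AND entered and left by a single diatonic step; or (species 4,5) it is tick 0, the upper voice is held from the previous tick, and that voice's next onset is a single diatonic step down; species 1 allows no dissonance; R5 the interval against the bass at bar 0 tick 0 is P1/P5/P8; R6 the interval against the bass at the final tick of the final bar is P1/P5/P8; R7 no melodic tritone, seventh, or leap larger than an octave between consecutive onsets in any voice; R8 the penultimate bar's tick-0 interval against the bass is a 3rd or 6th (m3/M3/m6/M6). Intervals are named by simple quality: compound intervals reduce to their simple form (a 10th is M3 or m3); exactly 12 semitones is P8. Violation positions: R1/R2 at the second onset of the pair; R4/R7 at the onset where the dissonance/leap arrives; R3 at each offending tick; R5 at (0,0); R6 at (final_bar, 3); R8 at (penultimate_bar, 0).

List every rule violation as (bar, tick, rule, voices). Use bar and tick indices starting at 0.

bar 0: v0=F3 v1=F4 downbeat P8
bar 1: v0=E3 v1=C4 downbeat m6
bar 2: v0=F3 v1=C4 downbeat P5
bar 3: v0=E3 v1=E4 downbeat P8
bar 4: v0=D3 v1=D4 downbeat P8
bar 5: v0=C3 v1=E3 downbeat M3
bar 6: v0=E3 v1=G3 downbeat m3
bar 7: v0=D3 v1=B3 downbeat M6
bar 8: v0=C3 v1=A3 downbeat M6
bar 9: v0=G3 v1=E4 downbeat M6
bar 10: v0=F3 v1=F4 downbeat P8
  -> R2 @ bar 2 tick 0 v(0, 1): E3/G3 m3 -> F3/C4 P5 similar
  -> R4 @ bar 3 tick 2 v(0, 1): E3/F4 m2 untreated
  -> R2 @ bar 4 tick 0 v(0, 1): E3/F4 m2 -> D3/D4 P8 similar
  -> R7 @ bar 5 tick 0 v(1,): D4->E3 leap 10st
  -> R7 @ bar 10 tick 0 v(1,): B3->F4 leap 6st

(2, 0, R2, (0, 1))
(3, 2, R4, (0, 1))
(4, 0, R2, (0, 1))
(5, 0, R7, (1,))
(10, 0, R7, (1,))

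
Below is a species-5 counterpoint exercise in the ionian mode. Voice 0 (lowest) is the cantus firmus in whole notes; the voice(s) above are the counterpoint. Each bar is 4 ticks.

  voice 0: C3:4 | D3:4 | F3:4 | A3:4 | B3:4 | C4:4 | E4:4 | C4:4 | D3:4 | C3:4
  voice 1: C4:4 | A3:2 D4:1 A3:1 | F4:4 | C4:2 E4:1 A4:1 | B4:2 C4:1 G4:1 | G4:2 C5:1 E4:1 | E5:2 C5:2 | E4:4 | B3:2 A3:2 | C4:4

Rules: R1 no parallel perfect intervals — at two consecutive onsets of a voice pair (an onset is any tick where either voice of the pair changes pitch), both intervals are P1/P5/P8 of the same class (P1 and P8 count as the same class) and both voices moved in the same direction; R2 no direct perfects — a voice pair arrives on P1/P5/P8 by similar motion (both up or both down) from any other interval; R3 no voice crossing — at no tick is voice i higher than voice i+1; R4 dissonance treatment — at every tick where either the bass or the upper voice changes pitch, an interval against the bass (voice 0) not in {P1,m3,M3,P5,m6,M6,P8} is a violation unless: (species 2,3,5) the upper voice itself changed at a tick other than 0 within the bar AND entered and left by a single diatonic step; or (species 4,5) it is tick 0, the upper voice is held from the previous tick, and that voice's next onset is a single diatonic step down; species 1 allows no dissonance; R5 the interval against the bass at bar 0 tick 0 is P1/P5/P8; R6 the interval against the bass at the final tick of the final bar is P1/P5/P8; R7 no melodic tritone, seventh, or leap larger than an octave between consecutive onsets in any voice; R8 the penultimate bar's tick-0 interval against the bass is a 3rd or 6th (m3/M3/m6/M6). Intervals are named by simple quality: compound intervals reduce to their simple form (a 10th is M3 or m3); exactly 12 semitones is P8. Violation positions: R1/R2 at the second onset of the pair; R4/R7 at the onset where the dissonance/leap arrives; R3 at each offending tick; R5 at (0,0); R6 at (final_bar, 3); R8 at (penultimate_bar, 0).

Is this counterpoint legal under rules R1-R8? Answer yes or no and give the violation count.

No (6 violations)

bar 0: v0=C3 v1=C4 (P8)
bar 1: v0=D3 v1=A3 (P5)
bar 2: v0=F3 v1=F4 (P8)
bar 3: v0=A3 v1=C4 (m3)
bar 4: v0=B3 v1=B4 (P8)
bar 5: v0=C4 v1=G4 (P5)
bar 6: v0=E4 v1=E5 (P8)
bar 7: v0=C4 v1=E4 (M3)
bar 8: v0=D3 v1=B3 (M6)
bar 9: v0=C3 v1=C4 (P8)
  R2 @ bar2.0: D3/A3 P5 -> F3/F4 P8 similar
  R1 @ bar4.0: A3/A4 P8 -> B3/B4 P8 similar
  R4 @ bar4.2: B3/C4 m2 untreated
  R7 @ bar4.2: B4->C4 leap 11st
  R2 @ bar6.0: C4/E4 M3 -> E4/E5 P8 similar
  R7 @ bar8.0: C4->D3 leap 10st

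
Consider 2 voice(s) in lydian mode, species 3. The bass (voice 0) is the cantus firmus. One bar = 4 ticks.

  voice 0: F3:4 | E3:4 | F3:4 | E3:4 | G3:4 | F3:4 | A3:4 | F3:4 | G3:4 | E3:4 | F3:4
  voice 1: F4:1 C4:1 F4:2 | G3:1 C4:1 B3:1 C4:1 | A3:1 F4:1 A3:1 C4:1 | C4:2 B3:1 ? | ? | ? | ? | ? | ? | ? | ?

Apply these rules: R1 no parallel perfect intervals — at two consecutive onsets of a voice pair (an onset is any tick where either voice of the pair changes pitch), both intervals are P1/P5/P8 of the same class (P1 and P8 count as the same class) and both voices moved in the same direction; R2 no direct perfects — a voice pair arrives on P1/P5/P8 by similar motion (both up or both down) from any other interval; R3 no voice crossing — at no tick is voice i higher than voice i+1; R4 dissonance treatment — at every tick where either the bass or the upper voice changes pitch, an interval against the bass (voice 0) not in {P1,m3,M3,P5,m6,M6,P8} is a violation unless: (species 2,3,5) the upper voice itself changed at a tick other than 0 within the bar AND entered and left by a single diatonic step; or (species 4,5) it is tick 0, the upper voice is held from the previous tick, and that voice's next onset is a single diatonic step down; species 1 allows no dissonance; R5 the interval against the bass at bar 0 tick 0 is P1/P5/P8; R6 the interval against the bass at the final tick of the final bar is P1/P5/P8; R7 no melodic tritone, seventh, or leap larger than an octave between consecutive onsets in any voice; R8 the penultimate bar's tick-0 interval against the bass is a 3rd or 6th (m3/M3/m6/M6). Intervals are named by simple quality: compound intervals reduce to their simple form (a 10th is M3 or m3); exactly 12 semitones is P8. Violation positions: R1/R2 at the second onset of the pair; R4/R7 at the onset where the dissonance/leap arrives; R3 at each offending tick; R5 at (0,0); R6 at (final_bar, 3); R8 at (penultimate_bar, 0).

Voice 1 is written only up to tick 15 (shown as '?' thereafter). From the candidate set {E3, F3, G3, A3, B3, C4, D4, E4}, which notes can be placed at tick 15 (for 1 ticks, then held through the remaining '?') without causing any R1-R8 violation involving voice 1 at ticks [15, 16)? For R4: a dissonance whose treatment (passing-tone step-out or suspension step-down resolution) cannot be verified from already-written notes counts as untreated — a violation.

E3: legal
F3: violates R4,R7
G3: legal
A3: violates R4
B3: legal
C4: legal
D4: violates R4
E4: legal

{B3, C4, E3, E4, G3}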